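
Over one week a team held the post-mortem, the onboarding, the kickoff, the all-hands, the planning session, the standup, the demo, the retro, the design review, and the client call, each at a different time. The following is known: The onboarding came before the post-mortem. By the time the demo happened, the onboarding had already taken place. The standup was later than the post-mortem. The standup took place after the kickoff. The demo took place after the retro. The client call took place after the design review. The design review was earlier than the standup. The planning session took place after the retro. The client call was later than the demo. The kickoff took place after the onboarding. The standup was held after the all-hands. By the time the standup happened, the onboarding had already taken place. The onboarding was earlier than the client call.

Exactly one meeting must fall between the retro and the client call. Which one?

Tracing the constraints gives the retro → the demo → the client call, so the demo sits after the retro and before the client call.
No other meeting is forced both after the retro and before the client call.

the demo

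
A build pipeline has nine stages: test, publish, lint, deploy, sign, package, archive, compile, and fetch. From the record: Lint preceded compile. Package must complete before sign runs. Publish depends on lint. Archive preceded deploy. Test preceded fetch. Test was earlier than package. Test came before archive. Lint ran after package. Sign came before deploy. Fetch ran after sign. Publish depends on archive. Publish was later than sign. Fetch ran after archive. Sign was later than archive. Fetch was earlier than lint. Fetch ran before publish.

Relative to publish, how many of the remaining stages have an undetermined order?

2

Forced before publish: archive, fetch, lint, package, sign, and test.
That leaves compile and deploy with no forced order relative to publish — 2.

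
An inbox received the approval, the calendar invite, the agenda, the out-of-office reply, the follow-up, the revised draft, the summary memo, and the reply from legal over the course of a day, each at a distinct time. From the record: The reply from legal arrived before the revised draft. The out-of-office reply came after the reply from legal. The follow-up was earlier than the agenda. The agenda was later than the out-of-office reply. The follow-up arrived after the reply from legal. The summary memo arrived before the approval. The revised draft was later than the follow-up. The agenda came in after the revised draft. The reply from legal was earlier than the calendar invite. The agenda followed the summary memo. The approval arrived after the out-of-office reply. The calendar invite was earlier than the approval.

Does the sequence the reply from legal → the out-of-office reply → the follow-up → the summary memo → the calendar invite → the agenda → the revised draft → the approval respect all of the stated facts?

no

The constraints require the revised draft before the agenda, but in the proposed sequence the agenda appears ahead of the revised draft. That one violation is enough.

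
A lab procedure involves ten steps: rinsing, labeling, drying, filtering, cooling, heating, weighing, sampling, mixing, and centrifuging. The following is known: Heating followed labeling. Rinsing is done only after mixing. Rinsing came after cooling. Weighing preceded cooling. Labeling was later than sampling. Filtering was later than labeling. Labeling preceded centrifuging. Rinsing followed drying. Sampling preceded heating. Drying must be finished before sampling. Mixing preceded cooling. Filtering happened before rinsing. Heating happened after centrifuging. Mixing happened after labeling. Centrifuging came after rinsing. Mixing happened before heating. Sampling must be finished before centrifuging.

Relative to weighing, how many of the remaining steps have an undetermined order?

5

Forced after weighing: centrifuging, cooling, heating, and rinsing.
That leaves drying, filtering, labeling, mixing, and sampling with no forced order relative to weighing — 5.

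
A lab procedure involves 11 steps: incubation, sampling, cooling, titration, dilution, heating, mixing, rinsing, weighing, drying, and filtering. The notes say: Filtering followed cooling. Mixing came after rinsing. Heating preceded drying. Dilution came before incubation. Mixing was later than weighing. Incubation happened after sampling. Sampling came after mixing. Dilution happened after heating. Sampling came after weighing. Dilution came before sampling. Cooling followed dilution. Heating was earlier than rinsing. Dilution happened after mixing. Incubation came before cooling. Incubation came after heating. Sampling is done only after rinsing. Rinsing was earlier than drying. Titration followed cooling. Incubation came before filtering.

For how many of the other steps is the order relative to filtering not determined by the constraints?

Forced before filtering: cooling, dilution, heating, incubation, mixing, rinsing, sampling, and weighing.
That leaves drying and titration with no forced order relative to filtering — 2.

2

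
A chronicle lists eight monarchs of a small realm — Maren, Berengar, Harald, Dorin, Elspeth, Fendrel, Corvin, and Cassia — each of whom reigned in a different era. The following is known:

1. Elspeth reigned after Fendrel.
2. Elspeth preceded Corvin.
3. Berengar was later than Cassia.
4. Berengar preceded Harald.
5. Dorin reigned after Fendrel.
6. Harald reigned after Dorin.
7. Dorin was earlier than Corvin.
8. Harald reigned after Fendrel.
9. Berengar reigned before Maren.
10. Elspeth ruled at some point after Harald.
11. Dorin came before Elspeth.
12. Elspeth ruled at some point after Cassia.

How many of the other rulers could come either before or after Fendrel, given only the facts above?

3

Forced after Fendrel: Corvin, Dorin, Elspeth, and Harald.
That leaves Berengar, Cassia, and Maren with no forced order relative to Fendrel — 3.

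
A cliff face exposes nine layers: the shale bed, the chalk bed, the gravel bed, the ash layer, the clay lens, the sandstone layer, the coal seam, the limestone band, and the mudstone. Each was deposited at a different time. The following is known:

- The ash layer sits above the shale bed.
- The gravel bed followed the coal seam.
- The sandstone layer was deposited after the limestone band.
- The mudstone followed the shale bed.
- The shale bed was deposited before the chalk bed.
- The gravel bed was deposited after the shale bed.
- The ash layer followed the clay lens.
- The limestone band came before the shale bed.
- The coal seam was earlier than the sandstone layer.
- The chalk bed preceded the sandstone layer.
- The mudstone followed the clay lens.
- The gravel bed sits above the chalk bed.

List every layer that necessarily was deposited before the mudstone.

the clay lens, the limestone band, the shale bed

Directly stated before the mudstone: the clay lens and the shale bed.
The limestone band reaches the mudstone via the limestone band → the shale bed → the mudstone.
No chain forces the gravel bed (or any of the others) ahead of the mudstone.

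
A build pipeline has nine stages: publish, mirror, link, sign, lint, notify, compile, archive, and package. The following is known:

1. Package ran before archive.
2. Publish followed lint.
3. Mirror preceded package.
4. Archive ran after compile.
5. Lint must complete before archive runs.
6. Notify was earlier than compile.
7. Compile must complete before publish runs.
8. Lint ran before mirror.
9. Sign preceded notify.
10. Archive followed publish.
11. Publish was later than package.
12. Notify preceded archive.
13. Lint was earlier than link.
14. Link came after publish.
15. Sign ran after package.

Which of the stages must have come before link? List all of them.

Directly stated before link: lint and publish.
Compile reaches link via compile → publish → link.
Mirror reaches link via mirror → package → publish → link.
Notify reaches link via notify → compile → publish → link.
Likewise package and sign each reach link by chaining the stated constraints.
No chain forces archive ahead of link.

compile, lint, mirror, notify, package, publish, sign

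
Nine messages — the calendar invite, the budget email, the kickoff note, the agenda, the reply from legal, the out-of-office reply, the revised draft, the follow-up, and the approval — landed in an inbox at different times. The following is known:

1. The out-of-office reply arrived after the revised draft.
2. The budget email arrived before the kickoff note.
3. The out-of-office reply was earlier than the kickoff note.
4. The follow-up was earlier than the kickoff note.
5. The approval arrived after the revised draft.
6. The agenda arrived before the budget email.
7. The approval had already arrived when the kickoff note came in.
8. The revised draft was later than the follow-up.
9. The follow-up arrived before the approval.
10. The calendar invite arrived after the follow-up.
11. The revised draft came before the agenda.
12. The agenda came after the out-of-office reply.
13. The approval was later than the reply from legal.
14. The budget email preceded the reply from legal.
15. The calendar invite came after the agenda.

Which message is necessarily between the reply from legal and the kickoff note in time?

the approval

Tracing the constraints gives the reply from legal → the approval → the kickoff note, so the approval sits after the reply from legal and before the kickoff note.
No other message is forced both after the reply from legal and before the kickoff note.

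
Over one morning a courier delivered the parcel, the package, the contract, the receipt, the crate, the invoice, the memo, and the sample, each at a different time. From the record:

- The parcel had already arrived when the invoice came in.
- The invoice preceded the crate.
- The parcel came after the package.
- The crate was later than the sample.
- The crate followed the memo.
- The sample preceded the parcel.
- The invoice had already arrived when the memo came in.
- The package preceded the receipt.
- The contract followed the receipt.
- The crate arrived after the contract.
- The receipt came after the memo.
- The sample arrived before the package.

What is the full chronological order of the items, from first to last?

the sample, the package, the parcel, the invoice, the memo, the receipt, the contract, the crate

The constraints fix every adjacent pair, so only one ordering works:
the sample → the package → the parcel → the invoice → the memo → the receipt → the contract → the crate.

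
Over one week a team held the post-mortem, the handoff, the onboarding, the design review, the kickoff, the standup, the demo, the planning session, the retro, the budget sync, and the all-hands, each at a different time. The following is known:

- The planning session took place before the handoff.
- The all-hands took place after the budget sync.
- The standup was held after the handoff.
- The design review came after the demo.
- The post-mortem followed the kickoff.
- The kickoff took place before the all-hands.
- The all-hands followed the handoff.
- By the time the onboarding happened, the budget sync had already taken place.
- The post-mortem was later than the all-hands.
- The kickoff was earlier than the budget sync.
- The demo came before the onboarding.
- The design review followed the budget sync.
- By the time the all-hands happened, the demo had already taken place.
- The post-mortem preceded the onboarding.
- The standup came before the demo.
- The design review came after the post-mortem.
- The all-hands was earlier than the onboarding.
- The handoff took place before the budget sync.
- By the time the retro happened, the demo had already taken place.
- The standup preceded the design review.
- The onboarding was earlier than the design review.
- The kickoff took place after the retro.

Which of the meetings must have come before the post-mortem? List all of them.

the all-hands, the budget sync, the demo, the handoff, the kickoff, the planning session, the retro, the standup

Directly stated before the post-mortem: the all-hands and the kickoff.
The budget sync reaches the post-mortem via the budget sync → the all-hands → the post-mortem.
The demo reaches the post-mortem via the demo → the all-hands → the post-mortem.
The handoff reaches the post-mortem via the handoff → the all-hands → the post-mortem.
Likewise the planning session, the retro, and the standup each reach the post-mortem by chaining the stated constraints.
No chain forces the onboarding (or any of the others) ahead of the post-mortem.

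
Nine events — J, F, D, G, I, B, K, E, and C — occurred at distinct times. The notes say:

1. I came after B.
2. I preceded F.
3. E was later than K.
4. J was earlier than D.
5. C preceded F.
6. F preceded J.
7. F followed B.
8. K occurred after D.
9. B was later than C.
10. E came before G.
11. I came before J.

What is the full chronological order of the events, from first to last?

C, B, I, F, J, D, K, E, G

The constraints fix every adjacent pair, so only one ordering works:
C → B → I → F → J → D → K → E → G.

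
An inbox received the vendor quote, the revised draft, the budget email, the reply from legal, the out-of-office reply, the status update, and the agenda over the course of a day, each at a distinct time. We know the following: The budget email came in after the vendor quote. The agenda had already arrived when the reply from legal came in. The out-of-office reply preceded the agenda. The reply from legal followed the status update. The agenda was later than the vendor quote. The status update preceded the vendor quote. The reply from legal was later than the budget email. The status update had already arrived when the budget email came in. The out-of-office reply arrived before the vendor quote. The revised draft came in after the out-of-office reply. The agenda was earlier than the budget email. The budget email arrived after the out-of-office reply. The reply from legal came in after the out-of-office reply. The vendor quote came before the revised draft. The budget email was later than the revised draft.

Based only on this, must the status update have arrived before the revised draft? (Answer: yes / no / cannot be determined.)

yes

Chain the constraints: the status update → the vendor quote → the revised draft. Each link is directly stated, so the status update comes before the revised draft.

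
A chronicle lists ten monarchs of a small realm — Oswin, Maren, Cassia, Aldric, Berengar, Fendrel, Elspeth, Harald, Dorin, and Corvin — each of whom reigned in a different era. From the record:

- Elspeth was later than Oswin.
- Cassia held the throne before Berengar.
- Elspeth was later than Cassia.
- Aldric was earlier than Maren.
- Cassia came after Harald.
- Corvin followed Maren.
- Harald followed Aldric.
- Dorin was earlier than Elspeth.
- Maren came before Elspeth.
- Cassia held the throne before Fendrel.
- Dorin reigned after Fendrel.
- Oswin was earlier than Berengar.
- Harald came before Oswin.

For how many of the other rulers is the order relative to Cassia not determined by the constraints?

3

Forced before Cassia: Aldric and Harald; forced after Cassia: Berengar, Dorin, Elspeth, and Fendrel.
That leaves Corvin, Maren, and Oswin with no forced order relative to Cassia — 3.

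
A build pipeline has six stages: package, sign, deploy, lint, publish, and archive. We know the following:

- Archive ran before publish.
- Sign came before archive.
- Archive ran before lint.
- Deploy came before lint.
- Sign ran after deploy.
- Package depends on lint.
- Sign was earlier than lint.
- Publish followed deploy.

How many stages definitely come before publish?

Directly stated before publish: archive and deploy.
Sign reaches publish via sign → archive → publish.
No chain forces package (or any of the others) ahead of publish.
That's archive, deploy, and sign — 3 in all.

3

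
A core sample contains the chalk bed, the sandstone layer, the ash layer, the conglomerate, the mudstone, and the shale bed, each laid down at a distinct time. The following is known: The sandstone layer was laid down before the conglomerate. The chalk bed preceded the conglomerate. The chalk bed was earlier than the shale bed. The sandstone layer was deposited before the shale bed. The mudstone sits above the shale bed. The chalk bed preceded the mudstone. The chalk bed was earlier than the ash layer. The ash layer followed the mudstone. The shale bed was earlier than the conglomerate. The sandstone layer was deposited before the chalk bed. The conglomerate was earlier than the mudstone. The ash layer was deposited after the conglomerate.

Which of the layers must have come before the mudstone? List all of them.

Directly stated before the mudstone: the chalk bed, the conglomerate, and the shale bed.
The sandstone layer reaches the mudstone via the sandstone layer → the shale bed → the mudstone.
No chain forces the ash layer ahead of the mudstone.

the chalk bed, the conglomerate, the sandstone layer, the shale bed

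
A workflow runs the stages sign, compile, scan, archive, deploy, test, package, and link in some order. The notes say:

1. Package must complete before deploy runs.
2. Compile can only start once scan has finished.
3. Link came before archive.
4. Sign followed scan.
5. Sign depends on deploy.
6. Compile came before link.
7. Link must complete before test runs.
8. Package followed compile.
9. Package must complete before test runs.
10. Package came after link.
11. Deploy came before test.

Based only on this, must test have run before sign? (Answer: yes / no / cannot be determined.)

No chain of stated constraints runs from test to sign, and none runs from sign to test either.
So the relative order of test and sign is not fixed by the given facts.

cannot be determined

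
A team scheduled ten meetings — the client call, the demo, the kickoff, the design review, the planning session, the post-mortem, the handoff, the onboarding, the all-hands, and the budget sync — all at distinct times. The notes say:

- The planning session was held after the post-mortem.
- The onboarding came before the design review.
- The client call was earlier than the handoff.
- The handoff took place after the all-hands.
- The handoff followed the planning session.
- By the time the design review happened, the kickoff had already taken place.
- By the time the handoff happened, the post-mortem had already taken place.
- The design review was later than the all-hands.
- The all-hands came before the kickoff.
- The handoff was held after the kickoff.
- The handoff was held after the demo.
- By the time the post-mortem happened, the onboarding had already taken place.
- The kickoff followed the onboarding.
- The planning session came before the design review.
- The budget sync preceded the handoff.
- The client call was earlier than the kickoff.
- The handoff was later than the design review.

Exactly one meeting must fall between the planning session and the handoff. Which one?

Tracing the constraints gives the planning session → the design review → the handoff, so the design review sits after the planning session and before the handoff.
No other meeting is forced both after the planning session and before the handoff.

the design review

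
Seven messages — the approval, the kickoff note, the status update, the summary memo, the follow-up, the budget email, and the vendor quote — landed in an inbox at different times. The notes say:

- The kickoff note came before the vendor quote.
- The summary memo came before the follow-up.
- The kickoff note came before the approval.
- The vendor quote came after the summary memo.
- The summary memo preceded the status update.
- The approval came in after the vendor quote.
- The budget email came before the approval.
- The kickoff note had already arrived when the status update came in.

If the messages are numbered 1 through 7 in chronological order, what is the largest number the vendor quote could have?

6

The vendor quote must come before the approval — 1 message forced after it.
Everything else can be placed before the vendor quote in some valid order, so the vendor quote can sit as late as position 7 − 1 = 6.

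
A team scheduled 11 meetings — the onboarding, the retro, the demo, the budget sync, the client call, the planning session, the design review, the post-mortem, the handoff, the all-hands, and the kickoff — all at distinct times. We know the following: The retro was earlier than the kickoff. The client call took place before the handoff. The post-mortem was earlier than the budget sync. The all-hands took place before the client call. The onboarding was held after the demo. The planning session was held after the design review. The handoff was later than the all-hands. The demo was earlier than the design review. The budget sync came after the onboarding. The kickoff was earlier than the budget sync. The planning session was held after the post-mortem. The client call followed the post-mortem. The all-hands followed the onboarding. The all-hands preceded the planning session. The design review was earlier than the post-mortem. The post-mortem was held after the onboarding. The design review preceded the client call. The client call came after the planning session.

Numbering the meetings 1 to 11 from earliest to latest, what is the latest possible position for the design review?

The design review must come before the budget sync, the client call, the handoff, the planning session, and the post-mortem — 5 meetings forced after it.
Everything else can be placed before the design review in some valid order, so the design review can sit as late as position 11 − 5 = 6.

6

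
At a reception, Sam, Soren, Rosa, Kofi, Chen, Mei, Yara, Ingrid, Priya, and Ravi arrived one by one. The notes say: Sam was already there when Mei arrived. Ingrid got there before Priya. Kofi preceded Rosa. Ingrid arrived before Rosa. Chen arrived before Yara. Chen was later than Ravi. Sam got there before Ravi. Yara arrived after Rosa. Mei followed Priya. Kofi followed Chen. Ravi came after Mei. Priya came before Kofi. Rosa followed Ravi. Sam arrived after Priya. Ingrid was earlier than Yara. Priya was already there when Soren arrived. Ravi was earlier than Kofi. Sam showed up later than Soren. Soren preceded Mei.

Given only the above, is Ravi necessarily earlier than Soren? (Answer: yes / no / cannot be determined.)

Tracing the constraints gives Soren → Mei → Ravi, so Soren must come before Ravi.
That means Ravi cannot be before Soren.

no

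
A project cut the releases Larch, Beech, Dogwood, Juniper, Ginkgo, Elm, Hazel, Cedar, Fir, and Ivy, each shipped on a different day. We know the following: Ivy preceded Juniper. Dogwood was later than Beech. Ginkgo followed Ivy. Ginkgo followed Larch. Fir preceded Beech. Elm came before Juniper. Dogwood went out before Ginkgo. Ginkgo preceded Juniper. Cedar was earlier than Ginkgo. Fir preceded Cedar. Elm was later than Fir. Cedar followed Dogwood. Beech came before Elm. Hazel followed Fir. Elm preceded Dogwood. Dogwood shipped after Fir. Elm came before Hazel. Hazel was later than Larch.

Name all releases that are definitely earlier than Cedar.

Beech, Dogwood, Elm, Fir

Directly stated before Cedar: Dogwood and Fir.
Beech reaches Cedar via Beech → Dogwood → Cedar.
Elm reaches Cedar via Elm → Dogwood → Cedar.
No chain forces Ivy (or any of the others) ahead of Cedar.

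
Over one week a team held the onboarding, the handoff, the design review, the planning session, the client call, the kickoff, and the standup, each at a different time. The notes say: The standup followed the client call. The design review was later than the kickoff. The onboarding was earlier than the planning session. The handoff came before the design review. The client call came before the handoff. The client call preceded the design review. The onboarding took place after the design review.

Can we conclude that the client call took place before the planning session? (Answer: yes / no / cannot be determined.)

yes

Chain the constraints: the client call → the design review → the onboarding → the planning session. Each link is directly stated, so the client call comes before the planning session.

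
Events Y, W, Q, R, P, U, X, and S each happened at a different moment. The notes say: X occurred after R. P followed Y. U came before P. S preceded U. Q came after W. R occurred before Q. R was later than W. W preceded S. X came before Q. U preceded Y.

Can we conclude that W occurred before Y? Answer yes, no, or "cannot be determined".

yes

Chain the constraints: W → S → U → Y. Each link is directly stated, so W comes before Y.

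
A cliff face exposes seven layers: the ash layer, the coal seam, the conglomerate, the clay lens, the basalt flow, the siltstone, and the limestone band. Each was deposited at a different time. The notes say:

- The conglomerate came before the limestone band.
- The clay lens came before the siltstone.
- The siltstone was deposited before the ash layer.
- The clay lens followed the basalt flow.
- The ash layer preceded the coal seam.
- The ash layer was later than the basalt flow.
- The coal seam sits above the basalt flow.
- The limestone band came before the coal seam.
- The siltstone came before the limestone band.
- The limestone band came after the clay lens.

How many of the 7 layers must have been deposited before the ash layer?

3

Directly stated before the ash layer: the basalt flow and the siltstone.
The clay lens reaches the ash layer via the clay lens → the siltstone → the ash layer.
No chain forces the limestone band (or any of the others) ahead of the ash layer.
That's the basalt flow, the clay lens, and the siltstone — 3 in all.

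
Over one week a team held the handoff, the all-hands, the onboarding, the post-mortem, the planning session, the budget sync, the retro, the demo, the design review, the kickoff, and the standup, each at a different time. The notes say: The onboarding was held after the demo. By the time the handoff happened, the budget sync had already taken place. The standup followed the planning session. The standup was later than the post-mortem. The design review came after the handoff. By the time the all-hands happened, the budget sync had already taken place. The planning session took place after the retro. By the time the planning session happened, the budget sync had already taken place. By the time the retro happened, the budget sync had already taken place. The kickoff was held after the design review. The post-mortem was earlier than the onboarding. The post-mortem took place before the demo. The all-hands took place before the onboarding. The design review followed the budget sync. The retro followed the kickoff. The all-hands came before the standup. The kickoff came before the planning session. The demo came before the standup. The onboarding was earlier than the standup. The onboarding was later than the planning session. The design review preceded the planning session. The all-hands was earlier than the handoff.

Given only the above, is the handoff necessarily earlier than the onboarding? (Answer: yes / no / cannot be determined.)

Chain the constraints: the handoff → the design review → the planning session → the onboarding. Each link is directly stated, so the handoff comes before the onboarding.

yes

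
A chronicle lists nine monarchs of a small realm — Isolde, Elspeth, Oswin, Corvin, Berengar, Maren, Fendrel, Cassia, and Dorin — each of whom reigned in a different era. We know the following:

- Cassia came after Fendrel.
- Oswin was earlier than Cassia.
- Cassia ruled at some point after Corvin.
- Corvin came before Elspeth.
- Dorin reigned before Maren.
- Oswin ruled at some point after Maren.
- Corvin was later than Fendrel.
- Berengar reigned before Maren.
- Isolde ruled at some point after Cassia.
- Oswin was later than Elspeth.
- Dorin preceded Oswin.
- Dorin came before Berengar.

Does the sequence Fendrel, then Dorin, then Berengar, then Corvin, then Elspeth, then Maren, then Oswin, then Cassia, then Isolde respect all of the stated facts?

yes

Check each stated constraint against the proposed order — e.g. Dorin is ahead of Oswin; Fendrel is ahead of Cassia. Every pair is in the required order; nothing is violated.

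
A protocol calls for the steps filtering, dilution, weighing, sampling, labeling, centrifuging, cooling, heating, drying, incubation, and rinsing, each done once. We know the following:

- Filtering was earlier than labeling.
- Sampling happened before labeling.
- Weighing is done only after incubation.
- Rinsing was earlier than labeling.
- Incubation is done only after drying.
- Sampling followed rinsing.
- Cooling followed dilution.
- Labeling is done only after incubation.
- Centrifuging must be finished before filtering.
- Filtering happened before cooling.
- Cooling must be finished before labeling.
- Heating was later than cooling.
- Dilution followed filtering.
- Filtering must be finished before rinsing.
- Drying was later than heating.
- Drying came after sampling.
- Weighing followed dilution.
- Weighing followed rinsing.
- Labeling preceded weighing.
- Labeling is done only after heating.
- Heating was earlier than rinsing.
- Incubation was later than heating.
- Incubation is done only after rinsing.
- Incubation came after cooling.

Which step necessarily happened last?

weighing

Every other step has a chain of constraints placing it before weighing, so weighing is last.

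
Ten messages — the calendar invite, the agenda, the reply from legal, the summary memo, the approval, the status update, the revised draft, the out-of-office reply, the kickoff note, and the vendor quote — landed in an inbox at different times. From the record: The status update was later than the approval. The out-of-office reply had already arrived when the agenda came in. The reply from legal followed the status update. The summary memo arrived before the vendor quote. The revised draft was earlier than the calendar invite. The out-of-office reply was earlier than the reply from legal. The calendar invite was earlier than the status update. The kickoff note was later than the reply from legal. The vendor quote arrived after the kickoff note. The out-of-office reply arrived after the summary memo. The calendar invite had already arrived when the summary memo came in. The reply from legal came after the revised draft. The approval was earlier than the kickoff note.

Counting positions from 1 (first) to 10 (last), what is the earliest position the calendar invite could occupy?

The revised draft must come before the calendar invite — 1 forced predecessor.
Nothing else is forced ahead of the calendar invite, so its earliest slot is position 1 + 1 = 2.

2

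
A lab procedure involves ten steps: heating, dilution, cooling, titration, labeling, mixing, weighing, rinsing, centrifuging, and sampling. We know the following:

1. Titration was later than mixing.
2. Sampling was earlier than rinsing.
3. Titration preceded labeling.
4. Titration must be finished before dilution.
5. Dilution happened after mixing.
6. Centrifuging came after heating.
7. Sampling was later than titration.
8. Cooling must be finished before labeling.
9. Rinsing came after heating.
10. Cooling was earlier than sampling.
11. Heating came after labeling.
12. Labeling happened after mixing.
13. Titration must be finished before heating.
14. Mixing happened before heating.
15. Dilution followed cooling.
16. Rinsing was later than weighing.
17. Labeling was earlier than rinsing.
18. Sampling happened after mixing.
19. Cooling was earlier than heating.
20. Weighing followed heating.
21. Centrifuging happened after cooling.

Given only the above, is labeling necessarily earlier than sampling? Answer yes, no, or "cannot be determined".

cannot be determined

No chain of stated constraints runs from labeling to sampling, and none runs from sampling to labeling either.
So the relative order of labeling and sampling is not fixed by the given facts.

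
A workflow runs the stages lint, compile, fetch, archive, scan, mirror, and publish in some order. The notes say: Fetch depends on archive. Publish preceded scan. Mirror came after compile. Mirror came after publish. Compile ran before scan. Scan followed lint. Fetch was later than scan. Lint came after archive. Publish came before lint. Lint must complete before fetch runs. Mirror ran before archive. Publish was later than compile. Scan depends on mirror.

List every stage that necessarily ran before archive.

Directly stated before archive: mirror.
Compile reaches archive via compile → mirror → archive.
Publish reaches archive via publish → mirror → archive.
No chain forces scan (or any of the others) ahead of archive.

compile, mirror, publish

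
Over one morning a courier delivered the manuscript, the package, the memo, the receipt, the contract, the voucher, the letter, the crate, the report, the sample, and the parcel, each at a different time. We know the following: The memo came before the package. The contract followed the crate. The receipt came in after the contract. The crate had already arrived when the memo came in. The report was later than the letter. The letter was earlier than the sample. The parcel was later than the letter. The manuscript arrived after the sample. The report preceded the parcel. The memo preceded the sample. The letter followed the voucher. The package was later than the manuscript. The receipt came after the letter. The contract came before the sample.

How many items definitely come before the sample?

5

Directly stated before the sample: the contract, the letter, and the memo.
The crate reaches the sample via the crate → the contract → the sample.
The voucher reaches the sample via the voucher → the letter → the sample.
No chain forces the package (or any of the others) ahead of the sample.
That's the contract, the crate, the letter, the memo, and the voucher — 5 in all.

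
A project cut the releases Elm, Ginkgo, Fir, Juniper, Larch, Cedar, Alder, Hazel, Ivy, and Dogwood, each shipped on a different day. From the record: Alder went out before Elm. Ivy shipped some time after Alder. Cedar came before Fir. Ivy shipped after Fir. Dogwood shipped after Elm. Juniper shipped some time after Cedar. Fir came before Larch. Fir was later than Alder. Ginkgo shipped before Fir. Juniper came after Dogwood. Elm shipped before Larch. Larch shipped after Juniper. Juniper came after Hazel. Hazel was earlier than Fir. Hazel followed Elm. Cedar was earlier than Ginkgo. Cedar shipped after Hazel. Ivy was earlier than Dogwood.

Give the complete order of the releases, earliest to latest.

The constraints fix every adjacent pair, so only one ordering works:
Alder → Elm → Hazel → Cedar → Ginkgo → Fir → Ivy → Dogwood → Juniper → Larch.

Alder, Elm, Hazel, Cedar, Ginkgo, Fir, Ivy, Dogwood, Juniper, Larch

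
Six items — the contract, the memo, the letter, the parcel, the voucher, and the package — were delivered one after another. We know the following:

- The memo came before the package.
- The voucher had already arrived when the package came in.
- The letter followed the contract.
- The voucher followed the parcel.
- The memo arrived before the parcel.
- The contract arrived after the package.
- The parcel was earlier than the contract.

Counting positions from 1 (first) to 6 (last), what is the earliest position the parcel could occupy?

The memo must come before the parcel — 1 forced predecessor.
Nothing else is forced ahead of the parcel, so its earliest slot is position 1 + 1 = 2.

2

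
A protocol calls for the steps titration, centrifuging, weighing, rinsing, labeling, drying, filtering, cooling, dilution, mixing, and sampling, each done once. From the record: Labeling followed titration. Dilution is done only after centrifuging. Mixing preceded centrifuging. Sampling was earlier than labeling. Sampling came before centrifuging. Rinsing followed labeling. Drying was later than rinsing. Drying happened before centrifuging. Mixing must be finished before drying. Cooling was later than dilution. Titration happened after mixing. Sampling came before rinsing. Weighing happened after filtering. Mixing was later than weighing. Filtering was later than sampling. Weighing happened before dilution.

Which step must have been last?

Every other step has a chain of constraints placing it before cooling, so cooling is last.

cooling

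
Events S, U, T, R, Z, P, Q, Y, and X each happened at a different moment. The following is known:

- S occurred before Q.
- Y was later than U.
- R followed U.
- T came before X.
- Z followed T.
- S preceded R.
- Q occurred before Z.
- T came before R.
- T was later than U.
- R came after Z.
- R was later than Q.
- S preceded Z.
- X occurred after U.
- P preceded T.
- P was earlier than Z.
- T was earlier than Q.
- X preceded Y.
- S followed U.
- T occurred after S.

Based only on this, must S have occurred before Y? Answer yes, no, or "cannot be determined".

Chain the constraints: S → T → X → Y. Each link is directly stated, so S comes before Y.

yes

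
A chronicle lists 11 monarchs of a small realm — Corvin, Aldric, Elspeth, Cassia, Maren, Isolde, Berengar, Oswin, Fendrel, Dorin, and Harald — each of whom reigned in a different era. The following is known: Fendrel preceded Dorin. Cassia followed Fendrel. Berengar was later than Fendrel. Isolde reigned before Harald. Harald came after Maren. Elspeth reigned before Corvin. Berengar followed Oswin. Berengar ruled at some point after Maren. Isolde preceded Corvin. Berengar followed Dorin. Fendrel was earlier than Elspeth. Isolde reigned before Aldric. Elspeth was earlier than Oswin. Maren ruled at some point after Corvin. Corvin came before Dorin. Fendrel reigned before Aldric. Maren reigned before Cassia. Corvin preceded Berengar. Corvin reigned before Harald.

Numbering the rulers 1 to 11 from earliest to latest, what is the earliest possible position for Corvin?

Elspeth, Fendrel, and Isolde must all come before Corvin — 3 forced predecessors.
Nothing else is forced ahead of Corvin, so their earliest slot is position 3 + 1 = 4.

4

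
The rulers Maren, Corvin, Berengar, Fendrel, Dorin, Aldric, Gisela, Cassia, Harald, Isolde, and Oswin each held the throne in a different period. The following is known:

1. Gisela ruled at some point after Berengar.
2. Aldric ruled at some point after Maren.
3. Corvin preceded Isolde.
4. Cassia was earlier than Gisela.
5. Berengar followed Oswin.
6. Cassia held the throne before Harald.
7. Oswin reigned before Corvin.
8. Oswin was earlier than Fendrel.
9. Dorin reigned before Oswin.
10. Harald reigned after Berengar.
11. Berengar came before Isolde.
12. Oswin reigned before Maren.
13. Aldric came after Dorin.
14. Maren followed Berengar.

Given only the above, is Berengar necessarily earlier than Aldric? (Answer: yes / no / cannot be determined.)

yes

Chain the constraints: Berengar → Maren → Aldric. Each link is directly stated, so Berengar comes before Aldric.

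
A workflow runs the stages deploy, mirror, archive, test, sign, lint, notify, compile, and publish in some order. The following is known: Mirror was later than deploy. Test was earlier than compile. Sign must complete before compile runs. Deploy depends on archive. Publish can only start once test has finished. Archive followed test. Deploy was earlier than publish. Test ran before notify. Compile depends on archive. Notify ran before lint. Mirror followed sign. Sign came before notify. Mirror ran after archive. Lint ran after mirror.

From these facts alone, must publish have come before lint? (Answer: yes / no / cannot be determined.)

No chain of stated constraints runs from publish to lint, and none runs from lint to publish either.
So the relative order of publish and lint is not fixed by the given facts.

cannot be determined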